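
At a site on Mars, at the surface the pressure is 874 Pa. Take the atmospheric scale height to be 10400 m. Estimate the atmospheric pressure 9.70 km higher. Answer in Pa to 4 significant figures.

P ≈ 343.9 Pa

Barometric formula: P = P₀ exp(−z/H).
z/H = 9700.0/10400 = 0.93269; exp(−0.93269) = 0.39349.
P = 874 × 0.39349 = 343.91 Pa.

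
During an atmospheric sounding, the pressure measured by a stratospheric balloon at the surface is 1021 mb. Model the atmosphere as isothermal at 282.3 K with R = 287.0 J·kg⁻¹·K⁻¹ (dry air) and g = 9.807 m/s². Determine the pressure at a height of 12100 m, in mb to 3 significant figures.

Scale height: H = RT/g = 287.0 × 282.3 / 9.807 = 8261.5 m.
Barometric formula: P = P₀ exp(−z/H).
z/H = 12100/8261.5 = 1.4646; exp(−1.4646) = 0.23117.
P = 1021 × 0.23117 = 236.02 mb.

P ≈ 236 mb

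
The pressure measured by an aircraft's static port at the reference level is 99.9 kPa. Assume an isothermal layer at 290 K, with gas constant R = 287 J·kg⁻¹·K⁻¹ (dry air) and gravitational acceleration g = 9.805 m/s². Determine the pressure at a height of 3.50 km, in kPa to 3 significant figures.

P ≈ 66.1 kPa

Scale height: H = RT/g = 287 × 290 / 9.805 = 8488.5 m.
Barometric formula: P = P₀ exp(−z/H).
z/H = 3500.0/8488.5 = 0.41232; exp(−0.41232) = 0.66211.
P = 99.9 × 0.66211 = 66.145 kPa.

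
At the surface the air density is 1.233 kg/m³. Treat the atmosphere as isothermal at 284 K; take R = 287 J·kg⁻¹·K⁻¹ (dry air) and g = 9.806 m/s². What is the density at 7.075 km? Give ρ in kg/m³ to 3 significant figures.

Scale height: H = RT/g = 287 × 284 / 9.806 = 8312.1 m.
In an isothermal atmosphere, density decays like pressure: ρ = ρ₀ exp(−z/H).
z/H = 7075.0/8312.1 = 0.85117; exp(−0.85117) = 0.42692.
ρ = 1.233 × 0.42692 = 0.52639 kg/m³.

ρ ≈ 0.526 kg/m³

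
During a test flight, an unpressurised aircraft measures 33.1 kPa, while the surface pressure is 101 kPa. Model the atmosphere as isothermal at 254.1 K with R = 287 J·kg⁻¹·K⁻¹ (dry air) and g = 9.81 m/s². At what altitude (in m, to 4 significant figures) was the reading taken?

Scale height: H = RT/g = 287 × 254.1 / 9.81 = 7433.9 m.
Invert the barometric formula: z = H ln(P₀/P).
P₀/P = 101/33.1 = 3.0514; ln(3.0514) = 1.1156.
z = 7433.9 × 1.1156 = 8293.3 m.

z ≈ 8293 m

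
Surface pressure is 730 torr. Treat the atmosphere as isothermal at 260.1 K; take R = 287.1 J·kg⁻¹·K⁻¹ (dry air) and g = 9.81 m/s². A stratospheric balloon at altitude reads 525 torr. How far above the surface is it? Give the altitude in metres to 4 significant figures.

Scale height: H = RT/g = 287.1 × 260.1 / 9.81 = 7612.1 m.
Invert the barometric formula: z = H ln(P₀/P).
P₀/P = 730/525 = 1.3905; ln(1.3905) = 0.32966.
z = 7612.1 × 0.32966 = 2509.4 m.

z ≈ 2509 m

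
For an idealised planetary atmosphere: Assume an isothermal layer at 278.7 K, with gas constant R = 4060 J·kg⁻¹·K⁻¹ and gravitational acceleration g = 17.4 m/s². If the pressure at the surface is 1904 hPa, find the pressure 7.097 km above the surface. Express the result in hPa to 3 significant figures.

P ≈ 1710 hPa

Scale height: H = RT/g = 4060 × 278.7 / 17.4 = 65030 m.
Barometric formula: P = P₀ exp(−z/H).
z/H = 7097.0/65030 = 0.10913; exp(−0.10913) = 0.89661.
P = 1904 × 0.89661 = 1707.1 hPa.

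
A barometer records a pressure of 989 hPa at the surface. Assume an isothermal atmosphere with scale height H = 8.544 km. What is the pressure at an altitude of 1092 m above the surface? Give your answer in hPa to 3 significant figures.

P ≈ 870 hPa

Barometric formula: P = P₀ exp(−z/H).
z/H = 1092.0/8544.0 = 0.12781; exp(−0.12781) = 0.88002.
P = 989 × 0.88002 = 870.34 hPa.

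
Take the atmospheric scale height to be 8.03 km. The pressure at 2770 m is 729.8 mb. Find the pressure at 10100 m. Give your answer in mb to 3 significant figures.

Between two levels, P₂ = P₁ exp(−Δz/H) with Δz = z₂ − z₁.
Δz = 10100 − 2770.0 = 7330.0 m; Δz/H = 7330.0/8030.0 = 0.91283.
P₂ = 729.8 × exp(−0.91283) = 729.8 × 0.40139 = 292.93 mb.

P ≈ 293 mb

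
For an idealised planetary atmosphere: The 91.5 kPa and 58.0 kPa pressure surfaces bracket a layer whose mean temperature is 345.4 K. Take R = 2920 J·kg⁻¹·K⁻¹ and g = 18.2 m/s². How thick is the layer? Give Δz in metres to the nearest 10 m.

Δz ≈ 25260 m

Hypsometric equation: Δz = (R T̄/g) ln(P₁/P₂).
R T̄/g = 2920 × 345.4 / 18.2 = 55416 m.
ln(91.5/58.0) = ln(1.5776) = 0.45590.
Δz = 55416 × 0.45590 = 25264 m.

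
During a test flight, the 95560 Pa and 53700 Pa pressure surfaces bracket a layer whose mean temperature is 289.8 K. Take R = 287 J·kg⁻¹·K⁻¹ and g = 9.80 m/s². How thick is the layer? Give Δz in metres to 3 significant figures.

Δz ≈ 4890 m

Hypsometric equation: Δz = (R T̄/g) ln(P₁/P₂).
R T̄/g = 287 × 289.8 / 9.80 = 8487.0 m.
ln(95560/53700) = ln(1.7795) = 0.57633.
Δz = 8487.0 × 0.57633 = 4891.3 m.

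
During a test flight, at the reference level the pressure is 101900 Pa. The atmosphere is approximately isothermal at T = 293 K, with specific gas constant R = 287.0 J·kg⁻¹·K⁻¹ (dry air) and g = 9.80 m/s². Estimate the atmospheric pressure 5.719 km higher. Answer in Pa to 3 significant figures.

P ≈ 52300 Pa

Scale height: H = RT/g = 287.0 × 293 / 9.80 = 8580.7 m.
Barometric formula: P = P₀ exp(−z/H).
z/H = 5719.0/8580.7 = 0.66650; exp(−0.66650) = 0.51350.
P = 101900 × 0.51350 = 52326 Pa.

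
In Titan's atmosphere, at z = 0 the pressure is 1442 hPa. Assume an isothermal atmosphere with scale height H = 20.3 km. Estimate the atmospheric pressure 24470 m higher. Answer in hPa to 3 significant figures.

P ≈ 432 hPa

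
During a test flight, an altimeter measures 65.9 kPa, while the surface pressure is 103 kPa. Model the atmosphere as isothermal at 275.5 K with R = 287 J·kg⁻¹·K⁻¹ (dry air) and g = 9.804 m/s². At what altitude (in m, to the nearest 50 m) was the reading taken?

Scale height: H = RT/g = 287 × 275.5 / 9.804 = 8064.9 m.
Invert the barometric formula: z = H ln(P₀/P).
P₀/P = 103/65.9 = 1.5630; ln(1.5630) = 0.44661.
z = 8064.9 × 0.44661 = 3601.9 m.

z ≈ 3600 m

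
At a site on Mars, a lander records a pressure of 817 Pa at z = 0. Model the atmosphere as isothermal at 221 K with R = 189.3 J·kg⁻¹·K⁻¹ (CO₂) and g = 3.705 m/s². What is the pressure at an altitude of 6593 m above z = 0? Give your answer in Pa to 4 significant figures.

P ≈ 455.7 Pa

Scale height: H = RT/g = 189.3 × 221 / 3.705 = 11292 m.
Barometric formula: P = P₀ exp(−z/H).
z/H = 6593.0/11292 = 0.58386; exp(−0.58386) = 0.55774.
P = 817 × 0.55774 = 455.67 Pa.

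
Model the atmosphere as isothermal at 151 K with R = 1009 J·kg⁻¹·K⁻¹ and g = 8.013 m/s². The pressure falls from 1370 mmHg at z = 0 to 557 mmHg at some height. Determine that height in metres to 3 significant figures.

z ≈ 17100 m

Scale height: H = RT/g = 1009 × 151 / 8.013 = 19014 m.
Invert the barometric formula: z = H ln(P₀/P).
P₀/P = 1370/557 = 2.4596; ln(2.4596) = 0.90000.
z = 19014 × 0.90000 = 17113 m.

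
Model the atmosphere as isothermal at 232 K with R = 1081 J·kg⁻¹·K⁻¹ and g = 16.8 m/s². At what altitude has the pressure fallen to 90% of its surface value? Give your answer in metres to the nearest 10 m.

Scale height: H = RT/g = 1081 × 232 / 16.8 = 14928 m.
Set P/P₀ = exp(−z/H) = 0.9, so z = −H ln(0.9).
−ln(0.9) = 0.10536; z = 14928 × 0.10536 = 1572.8 m.

z ≈ 1570 m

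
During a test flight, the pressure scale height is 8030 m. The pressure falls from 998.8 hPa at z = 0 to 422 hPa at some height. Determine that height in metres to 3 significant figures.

Invert the barometric formula: z = H ln(P₀/P).
P₀/P = 998.8/422 = 2.3668; ln(2.3668) = 0.86154.
z = 8030.0 × 0.86154 = 6918.2 m.

z ≈ 6920 m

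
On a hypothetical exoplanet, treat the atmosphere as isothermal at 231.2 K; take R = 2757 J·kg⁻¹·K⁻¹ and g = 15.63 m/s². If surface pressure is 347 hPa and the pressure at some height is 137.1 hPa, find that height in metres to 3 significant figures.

z ≈ 37900 m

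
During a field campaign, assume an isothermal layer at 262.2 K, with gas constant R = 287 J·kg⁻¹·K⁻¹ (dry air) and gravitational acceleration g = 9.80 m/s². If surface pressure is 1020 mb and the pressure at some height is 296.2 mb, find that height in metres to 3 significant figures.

z ≈ 9490 m

Scale height: H = RT/g = 287 × 262.2 / 9.80 = 7678.7 m.
Invert the barometric formula: z = H ln(P₀/P).
P₀/P = 1020/296.2 = 3.4436; ln(3.4436) = 1.2365.
z = 7678.7 × 1.2365 = 9494.7 m.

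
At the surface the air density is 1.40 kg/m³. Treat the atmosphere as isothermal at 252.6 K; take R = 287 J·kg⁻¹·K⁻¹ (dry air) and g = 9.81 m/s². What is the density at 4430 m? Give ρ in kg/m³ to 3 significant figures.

Scale height: H = RT/g = 287 × 252.6 / 9.81 = 7390.0 m.
In an isothermal atmosphere, density decays like pressure: ρ = ρ₀ exp(−z/H).
z/H = 4430.0/7390.0 = 0.59946; exp(−0.59946) = 0.54911.
ρ = 1.40 × 0.54911 = 0.76875 kg/m³.

ρ ≈ 0.769 kg/m³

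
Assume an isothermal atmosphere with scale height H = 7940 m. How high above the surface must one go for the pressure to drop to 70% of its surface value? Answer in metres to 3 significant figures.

Set P/P₀ = exp(−z/H) = 0.7, so z = −H ln(0.7).
−ln(0.7) = 0.35667; z = 7940.0 × 0.35667 = 2832.0 m.

z ≈ 2830 m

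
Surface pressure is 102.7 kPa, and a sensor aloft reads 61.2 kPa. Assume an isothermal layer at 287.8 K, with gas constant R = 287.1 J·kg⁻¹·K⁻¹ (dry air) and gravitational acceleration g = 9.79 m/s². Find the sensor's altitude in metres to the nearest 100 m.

Scale height: H = RT/g = 287.1 × 287.8 / 9.79 = 8440.0 m.
Invert the barometric formula: z = H ln(P₀/P).
P₀/P = 102.7/61.2 = 1.6781; ln(1.6781) = 0.51766.
z = 8440.0 × 0.51766 = 4369.1 m.

z ≈ 4400 m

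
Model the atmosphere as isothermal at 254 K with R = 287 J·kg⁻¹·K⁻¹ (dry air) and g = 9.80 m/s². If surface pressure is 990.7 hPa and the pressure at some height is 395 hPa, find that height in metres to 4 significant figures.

z ≈ 6840 m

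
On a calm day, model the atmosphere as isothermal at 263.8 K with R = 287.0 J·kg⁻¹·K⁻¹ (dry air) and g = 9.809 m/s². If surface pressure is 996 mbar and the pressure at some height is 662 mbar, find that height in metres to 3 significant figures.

z ≈ 3150 m

Scale height: H = RT/g = 287.0 × 263.8 / 9.809 = 7718.5 m.
Invert the barometric formula: z = H ln(P₀/P).
P₀/P = 996/662 = 1.5045; ln(1.5045) = 0.40846.
z = 7718.5 × 0.40846 = 3152.7 m.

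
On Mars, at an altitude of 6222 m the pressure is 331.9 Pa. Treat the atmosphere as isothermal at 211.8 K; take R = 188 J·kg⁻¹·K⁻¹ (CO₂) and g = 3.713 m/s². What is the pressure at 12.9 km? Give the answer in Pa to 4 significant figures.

P ≈ 178.1 Pa

Scale height: H = RT/g = 188 × 211.8 / 3.713 = 10724 m.
Between two levels, P₂ = P₁ exp(−Δz/H) with Δz = z₂ − z₁.
Δz = 12900 − 6222.0 = 6678.0 m; Δz/H = 6678.0/10724 = 0.62272.
P₂ = 331.9 × exp(−0.62272) = 331.9 × 0.53648 = 178.06 Pa.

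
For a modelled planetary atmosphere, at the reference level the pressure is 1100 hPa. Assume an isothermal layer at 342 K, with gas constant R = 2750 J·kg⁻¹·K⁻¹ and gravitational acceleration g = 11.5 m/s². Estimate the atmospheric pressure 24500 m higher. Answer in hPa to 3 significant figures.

P ≈ 815 hPa

Scale height: H = RT/g = 2750 × 342 / 11.5 = 81783 m.
Barometric formula: P = P₀ exp(−z/H).
z/H = 24500/81783 = 0.29957; exp(−0.29957) = 0.74114.
P = 1100 × 0.74114 = 815.25 hPa.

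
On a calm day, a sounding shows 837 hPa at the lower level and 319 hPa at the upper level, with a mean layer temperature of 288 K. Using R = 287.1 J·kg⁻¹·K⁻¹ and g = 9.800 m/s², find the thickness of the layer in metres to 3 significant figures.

Δz ≈ 8140 m

Hypsometric equation: Δz = (R T̄/g) ln(P₁/P₂).
R T̄/g = 287.1 × 288 / 9.800 = 8437.2 m.
ln(837/319) = ln(2.6238) = 0.96462.
Δz = 8437.2 × 0.96462 = 8138.7 m.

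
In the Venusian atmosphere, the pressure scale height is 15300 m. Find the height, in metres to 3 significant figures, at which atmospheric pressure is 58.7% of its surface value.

z ≈ 8150 m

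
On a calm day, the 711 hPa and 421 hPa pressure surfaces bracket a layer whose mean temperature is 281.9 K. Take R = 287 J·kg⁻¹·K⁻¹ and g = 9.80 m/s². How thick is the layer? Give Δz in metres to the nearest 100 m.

Δz ≈ 4300 m

Hypsometric equation: Δz = (R T̄/g) ln(P₁/P₂).
R T̄/g = 287 × 281.9 / 9.80 = 8255.6 m.
ln(711/421) = ln(1.6888) = 0.52402.
Δz = 8255.6 × 0.52402 = 4326.1 m.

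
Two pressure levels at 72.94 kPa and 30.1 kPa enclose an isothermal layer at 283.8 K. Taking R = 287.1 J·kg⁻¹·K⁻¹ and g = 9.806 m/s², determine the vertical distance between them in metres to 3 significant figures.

Hypsometric equation: Δz = (R T̄/g) ln(P₁/P₂).
R T̄/g = 287.1 × 283.8 / 9.806 = 8309.1 m.
ln(72.94/30.1) = ln(2.4233) = 0.88513.
Δz = 8309.1 × 0.88513 = 7354.6 m.

Δz ≈ 7350 m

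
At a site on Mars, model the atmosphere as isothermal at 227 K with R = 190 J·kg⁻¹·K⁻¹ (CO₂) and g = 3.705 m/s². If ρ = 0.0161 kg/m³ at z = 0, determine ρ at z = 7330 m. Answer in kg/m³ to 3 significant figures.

Scale height: H = RT/g = 190 × 227 / 3.705 = 11641 m.
In an isothermal atmosphere, density decays like pressure: ρ = ρ₀ exp(−z/H).
z/H = 7330.0/11641 = 0.62967; exp(−0.62967) = 0.53277.
ρ = 0.0161 × 0.53277 = 0.0085776 kg/m³.

ρ ≈ 0.00858 kg/m³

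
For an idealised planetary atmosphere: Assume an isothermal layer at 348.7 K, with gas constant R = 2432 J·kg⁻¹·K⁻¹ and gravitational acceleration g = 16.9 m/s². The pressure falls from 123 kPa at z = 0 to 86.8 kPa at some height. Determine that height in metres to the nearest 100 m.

z ≈ 17500 m

Scale height: H = RT/g = 2432 × 348.7 / 16.9 = 50180 m.
Invert the barometric formula: z = H ln(P₀/P).
P₀/P = 123/86.8 = 1.4171; ln(1.4171) = 0.34861.
z = 50180 × 0.34861 = 17493 m.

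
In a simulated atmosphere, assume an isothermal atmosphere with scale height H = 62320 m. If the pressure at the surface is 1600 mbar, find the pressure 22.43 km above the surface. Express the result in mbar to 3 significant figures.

P ≈ 1120 mbar

Barometric formula: P = P₀ exp(−z/H).
z/H = 22430/62320 = 0.35992; exp(−0.35992) = 0.69773.
P = 1600 × 0.69773 = 1116.4 mbar.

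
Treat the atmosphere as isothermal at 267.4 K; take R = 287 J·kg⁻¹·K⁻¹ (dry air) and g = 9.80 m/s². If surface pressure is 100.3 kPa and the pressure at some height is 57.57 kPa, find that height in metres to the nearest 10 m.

Scale height: H = RT/g = 287 × 267.4 / 9.80 = 7831.0 m.
Invert the barometric formula: z = H ln(P₀/P).
P₀/P = 100.3/57.57 = 1.7422; ln(1.7422) = 0.55515.
z = 7831.0 × 0.55515 = 4347.4 m.

z ≈ 4350 m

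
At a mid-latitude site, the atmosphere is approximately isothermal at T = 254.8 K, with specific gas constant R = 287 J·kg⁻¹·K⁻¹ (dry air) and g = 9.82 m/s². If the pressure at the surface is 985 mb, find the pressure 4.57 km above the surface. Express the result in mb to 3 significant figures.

P ≈ 533 mb

Scale height: H = RT/g = 287 × 254.8 / 9.82 = 7446.8 m.
Barometric formula: P = P₀ exp(−z/H).
z/H = 4570.0/7446.8 = 0.61369; exp(−0.61369) = 0.54135.
P = 985 × 0.54135 = 533.23 mb.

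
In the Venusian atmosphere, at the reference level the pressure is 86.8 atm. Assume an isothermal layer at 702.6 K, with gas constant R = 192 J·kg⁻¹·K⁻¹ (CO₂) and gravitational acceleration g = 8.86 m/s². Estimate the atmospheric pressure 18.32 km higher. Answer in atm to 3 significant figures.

Scale height: H = RT/g = 192 × 702.6 / 8.86 = 15226 m.
Barometric formula: P = P₀ exp(−z/H).
z/H = 18320/15226 = 1.2032; exp(−1.2032) = 0.30023.
P = 86.8 × 0.30023 = 26.060 atm.

P ≈ 26.1 atm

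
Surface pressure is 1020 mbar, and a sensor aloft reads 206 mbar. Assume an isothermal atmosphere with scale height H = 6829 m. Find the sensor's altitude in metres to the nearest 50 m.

z ≈ 10900 m

Invert the barometric formula: z = H ln(P₀/P).
P₀/P = 1020/206 = 4.9515; ln(4.9515) = 1.5997.
z = 6829.0 × 1.5997 = 10924 m.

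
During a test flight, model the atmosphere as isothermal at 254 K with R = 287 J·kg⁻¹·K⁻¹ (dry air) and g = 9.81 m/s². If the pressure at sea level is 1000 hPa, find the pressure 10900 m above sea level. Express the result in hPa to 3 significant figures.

Scale height: H = RT/g = 287 × 254 / 9.81 = 7431.0 m.
Barometric formula: P = P₀ exp(−z/H).
z/H = 10900/7431.0 = 1.4668; exp(−1.4668) = 0.23066.
P = 1000 × 0.23066 = 230.66 hPa.

P ≈ 231 hPa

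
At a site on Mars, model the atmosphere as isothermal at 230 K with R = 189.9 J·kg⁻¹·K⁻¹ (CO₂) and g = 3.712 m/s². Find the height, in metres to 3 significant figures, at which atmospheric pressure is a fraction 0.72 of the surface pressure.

z ≈ 3870 m

Scale height: H = RT/g = 189.9 × 230 / 3.712 = 11766 m.
Set P/P₀ = exp(−z/H) = 0.72, so z = −H ln(0.72).
−ln(0.72) = 0.32850; z = 11766 × 0.32850 = 3865.1 m.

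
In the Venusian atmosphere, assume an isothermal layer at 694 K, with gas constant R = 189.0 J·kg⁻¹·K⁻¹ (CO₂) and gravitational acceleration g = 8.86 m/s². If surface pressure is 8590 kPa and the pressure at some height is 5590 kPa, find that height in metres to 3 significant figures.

Scale height: H = RT/g = 189.0 × 694 / 8.86 = 14804 m.
Invert the barometric formula: z = H ln(P₀/P).
P₀/P = 8590/5590 = 1.5367; ln(1.5367) = 0.42964.
z = 14804 × 0.42964 = 6360.4 m.

z ≈ 6360 m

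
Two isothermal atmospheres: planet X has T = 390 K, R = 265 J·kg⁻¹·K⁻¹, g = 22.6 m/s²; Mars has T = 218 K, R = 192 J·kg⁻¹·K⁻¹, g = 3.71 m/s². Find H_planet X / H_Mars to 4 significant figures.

H = RT/g for each body.
H_planet X = 265 × 390 / 22.6 = 4573.0 m.
H_Mars = 192 × 218 / 3.71 = 11282 m.
H_planet X/H_Mars = 4573.0/11282 = 0.40534.

H_planet X/H_Mars ≈ 0.4053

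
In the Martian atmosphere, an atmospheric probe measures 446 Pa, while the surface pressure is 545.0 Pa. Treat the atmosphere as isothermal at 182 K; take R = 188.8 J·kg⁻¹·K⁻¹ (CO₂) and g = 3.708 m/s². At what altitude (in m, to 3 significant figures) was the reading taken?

z ≈ 1860 m

Scale height: H = RT/g = 188.8 × 182 / 3.708 = 9266.9 m.
Invert the barometric formula: z = H ln(P₀/P).
P₀/P = 545.0/446 = 1.2220; ln(1.2220) = 0.20049.
z = 9266.9 × 0.20049 = 1857.9 m.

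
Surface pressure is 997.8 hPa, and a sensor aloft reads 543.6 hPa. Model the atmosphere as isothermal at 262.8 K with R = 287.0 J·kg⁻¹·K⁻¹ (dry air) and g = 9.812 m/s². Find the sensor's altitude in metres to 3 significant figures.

Scale height: H = RT/g = 287.0 × 262.8 / 9.812 = 7686.9 m.
Invert the barometric formula: z = H ln(P₀/P).
P₀/P = 997.8/543.6 = 1.8355; ln(1.8355) = 0.60732.
z = 7686.9 × 0.60732 = 4668.4 m.

z ≈ 4670 m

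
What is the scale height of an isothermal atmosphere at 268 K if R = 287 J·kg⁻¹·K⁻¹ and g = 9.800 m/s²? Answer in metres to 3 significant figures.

The scale height of an isothermal atmosphere is H = RT/g.
H = 287 × 268 / 9.800 = 76916/9.800 = 7848.6 m.

H ≈ 7850 m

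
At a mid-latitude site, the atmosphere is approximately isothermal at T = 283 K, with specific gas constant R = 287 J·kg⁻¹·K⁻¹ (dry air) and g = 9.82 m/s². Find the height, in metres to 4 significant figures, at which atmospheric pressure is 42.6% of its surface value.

z ≈ 7058 m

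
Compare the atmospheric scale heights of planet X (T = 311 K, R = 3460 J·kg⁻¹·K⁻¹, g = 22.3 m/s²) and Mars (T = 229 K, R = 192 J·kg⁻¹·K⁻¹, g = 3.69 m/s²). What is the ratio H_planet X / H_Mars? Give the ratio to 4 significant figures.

H = RT/g for each body.
H_planet X = 3460 × 311 / 22.3 = 48254 m.
H_Mars = 192 × 229 / 3.69 = 11915 m.
H_planet X/H_Mars = 48254/11915 = 4.0499.

H_planet X/H_Mars ≈ 4.050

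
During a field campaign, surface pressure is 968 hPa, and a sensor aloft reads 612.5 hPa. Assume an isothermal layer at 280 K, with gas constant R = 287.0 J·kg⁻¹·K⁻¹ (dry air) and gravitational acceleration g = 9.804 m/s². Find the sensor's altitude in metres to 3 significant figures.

z ≈ 3750 m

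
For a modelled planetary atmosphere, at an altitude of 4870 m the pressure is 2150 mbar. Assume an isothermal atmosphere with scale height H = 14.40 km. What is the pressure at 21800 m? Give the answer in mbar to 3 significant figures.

Between two levels, P₂ = P₁ exp(−Δz/H) with Δz = z₂ − z₁.
Δz = 21800 − 4870.0 = 16930 m; Δz/H = 16930/14400 = 1.1757.
P₂ = 2150 × exp(−1.1757) = 2150 × 0.30860 = 663.49 mbar.

P ≈ 663 mbar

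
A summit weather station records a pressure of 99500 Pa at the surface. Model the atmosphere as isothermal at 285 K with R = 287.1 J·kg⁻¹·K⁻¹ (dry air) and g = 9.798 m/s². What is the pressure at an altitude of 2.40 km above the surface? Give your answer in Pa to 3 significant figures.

P ≈ 74600 Pa

Scale height: H = RT/g = 287.1 × 285 / 9.798 = 8351.0 m.
Barometric formula: P = P₀ exp(−z/H).
z/H = 2400.0/8351.0 = 0.28739; exp(−0.28739) = 0.75022.
P = 99500 × 0.75022 = 74647 Pa.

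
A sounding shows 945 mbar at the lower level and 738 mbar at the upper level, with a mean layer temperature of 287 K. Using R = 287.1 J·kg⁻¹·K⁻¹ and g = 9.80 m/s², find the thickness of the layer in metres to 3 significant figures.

Hypsometric equation: Δz = (R T̄/g) ln(P₁/P₂).
R T̄/g = 287.1 × 287 / 9.80 = 8407.9 m.
ln(945/738) = ln(1.2805) = 0.24725.
Δz = 8407.9 × 0.24725 = 2078.9 m.

Δz ≈ 2080 m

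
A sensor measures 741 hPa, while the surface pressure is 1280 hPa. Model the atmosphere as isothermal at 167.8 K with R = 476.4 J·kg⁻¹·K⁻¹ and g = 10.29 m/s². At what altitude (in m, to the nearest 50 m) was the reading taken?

Scale height: H = RT/g = 476.4 × 167.8 / 10.29 = 7768.7 m.
Invert the barometric formula: z = H ln(P₀/P).
P₀/P = 1280/741 = 1.7274; ln(1.7274) = 0.54662.
z = 7768.7 × 0.54662 = 4246.5 m.

z ≈ 4250 m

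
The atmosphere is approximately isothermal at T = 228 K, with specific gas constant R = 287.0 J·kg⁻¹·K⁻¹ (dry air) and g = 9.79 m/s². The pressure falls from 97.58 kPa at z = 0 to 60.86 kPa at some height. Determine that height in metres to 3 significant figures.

Scale height: H = RT/g = 287.0 × 228 / 9.79 = 6684.0 m.
Invert the barometric formula: z = H ln(P₀/P).
P₀/P = 97.58/60.86 = 1.6034; ln(1.6034) = 0.47213.
z = 6684.0 × 0.47213 = 3155.7 m.

z ≈ 3160 m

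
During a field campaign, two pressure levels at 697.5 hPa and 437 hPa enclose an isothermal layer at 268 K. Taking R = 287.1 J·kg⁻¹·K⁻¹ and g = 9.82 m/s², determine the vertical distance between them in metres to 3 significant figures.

Δz ≈ 3660 m

Hypsometric equation: Δz = (R T̄/g) ln(P₁/P₂).
R T̄/g = 287.1 × 268 / 9.82 = 7835.3 m.
ln(697.5/437) = ln(1.5961) = 0.46756.
Δz = 7835.3 × 0.46756 = 3663.5 m.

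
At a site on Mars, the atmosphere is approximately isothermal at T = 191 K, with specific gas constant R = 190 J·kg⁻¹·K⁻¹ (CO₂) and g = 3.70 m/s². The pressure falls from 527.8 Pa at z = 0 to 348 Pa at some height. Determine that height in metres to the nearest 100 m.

Scale height: H = RT/g = 190 × 191 / 3.70 = 9808.1 m.
Invert the barometric formula: z = H ln(P₀/P).
P₀/P = 527.8/348 = 1.5167; ln(1.5167) = 0.41654.
z = 9808.1 × 0.41654 = 4085.5 m.

z ≈ 4100 m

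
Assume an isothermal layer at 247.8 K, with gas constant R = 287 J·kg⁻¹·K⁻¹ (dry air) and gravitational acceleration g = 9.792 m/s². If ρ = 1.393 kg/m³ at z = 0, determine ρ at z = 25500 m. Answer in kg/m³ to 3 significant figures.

ρ ≈ 0.0416 kg/m³

Scale height: H = RT/g = 287 × 247.8 / 9.792 = 7262.9 m.
In an isothermal atmosphere, density decays like pressure: ρ = ρ₀ exp(−z/H).
z/H = 25500/7262.9 = 3.5110; exp(−3.5110) = 0.029867.
ρ = 1.393 × 0.029867 = 0.041605 kg/m³.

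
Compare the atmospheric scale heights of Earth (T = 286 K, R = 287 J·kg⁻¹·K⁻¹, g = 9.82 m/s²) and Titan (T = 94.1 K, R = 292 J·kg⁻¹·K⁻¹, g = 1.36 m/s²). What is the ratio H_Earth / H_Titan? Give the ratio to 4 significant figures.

H_Earth/H_Titan ≈ 0.4137

H = RT/g for each body.
H_Earth = 287 × 286 / 9.82 = 8358.7 m.
H_Titan = 292 × 94.1 / 1.36 = 20204 m.
H_Earth/H_Titan = 8358.7/20204 = 0.41372.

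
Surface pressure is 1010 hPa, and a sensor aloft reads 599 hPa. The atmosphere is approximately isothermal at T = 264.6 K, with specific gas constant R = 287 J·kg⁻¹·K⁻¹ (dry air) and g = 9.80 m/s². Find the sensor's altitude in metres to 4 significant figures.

z ≈ 4048 m

Scale height: H = RT/g = 287 × 264.6 / 9.80 = 7749.0 m.
Invert the barometric formula: z = H ln(P₀/P).
P₀/P = 1010/599 = 1.6861; ln(1.6861) = 0.52242.
z = 7749.0 × 0.52242 = 4048.2 m.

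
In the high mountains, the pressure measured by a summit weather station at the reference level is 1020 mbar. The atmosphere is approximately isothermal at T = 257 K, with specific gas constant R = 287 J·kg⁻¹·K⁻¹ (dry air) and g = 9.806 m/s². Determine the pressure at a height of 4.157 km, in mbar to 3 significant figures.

Scale height: H = RT/g = 287 × 257 / 9.806 = 7521.8 m.
Barometric formula: P = P₀ exp(−z/H).
z/H = 4157.0/7521.8 = 0.55266; exp(−0.55266) = 0.57542.
P = 1020 × 0.57542 = 586.93 mbar.

P ≈ 587 mbar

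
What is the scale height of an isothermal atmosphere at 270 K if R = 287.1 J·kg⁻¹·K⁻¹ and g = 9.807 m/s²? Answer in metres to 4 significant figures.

The scale height of an isothermal atmosphere is H = RT/g.
H = 287.1 × 270 / 9.807 = 77517/9.807 = 7904.3 m.

H ≈ 7904 m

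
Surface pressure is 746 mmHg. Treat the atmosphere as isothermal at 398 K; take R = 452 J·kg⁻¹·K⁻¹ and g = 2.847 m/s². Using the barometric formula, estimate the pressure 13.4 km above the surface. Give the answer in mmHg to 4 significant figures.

Scale height: H = RT/g = 452 × 398 / 2.847 = 63188 m.
Barometric formula: P = P₀ exp(−z/H).
z/H = 13400/63188 = 0.21207; exp(−0.21207) = 0.80891.
P = 746 × 0.80891 = 603.45 mmHg.

P ≈ 603.4 mmHg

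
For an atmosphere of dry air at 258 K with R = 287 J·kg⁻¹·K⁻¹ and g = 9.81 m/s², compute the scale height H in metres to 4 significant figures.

H ≈ 7548 m

The scale height of an isothermal atmosphere is H = RT/g.
H = 287 × 258 / 9.81 = 74046/9.81 = 7548.0 m.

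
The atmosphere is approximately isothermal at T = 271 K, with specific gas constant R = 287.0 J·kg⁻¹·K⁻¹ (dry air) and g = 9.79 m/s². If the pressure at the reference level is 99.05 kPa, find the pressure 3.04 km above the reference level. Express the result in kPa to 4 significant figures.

Scale height: H = RT/g = 287.0 × 271 / 9.79 = 7944.5 m.
Barometric formula: P = P₀ exp(−z/H).
z/H = 3040.0/7944.5 = 0.38265; exp(−0.38265) = 0.68205.
P = 99.05 × 0.68205 = 67.557 kPa.

P ≈ 67.56 kPa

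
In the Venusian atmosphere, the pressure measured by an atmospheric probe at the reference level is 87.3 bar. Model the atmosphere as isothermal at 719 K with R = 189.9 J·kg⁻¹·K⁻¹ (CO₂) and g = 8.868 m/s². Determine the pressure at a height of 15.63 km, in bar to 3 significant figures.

P ≈ 31.6 bar

Scale height: H = RT/g = 189.9 × 719 / 8.868 = 15397 m.
Barometric formula: P = P₀ exp(−z/H).
z/H = 15630/15397 = 1.0151; exp(−1.0151) = 0.36237.
P = 87.3 × 0.36237 = 31.635 bar.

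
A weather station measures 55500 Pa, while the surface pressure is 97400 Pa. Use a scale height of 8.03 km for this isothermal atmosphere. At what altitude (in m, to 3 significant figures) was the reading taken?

z ≈ 4520 m

Invert the barometric formula: z = H ln(P₀/P).
P₀/P = 97400/55500 = 1.7550; ln(1.7550) = 0.56247.
z = 8030.0 × 0.56247 = 4516.6 m.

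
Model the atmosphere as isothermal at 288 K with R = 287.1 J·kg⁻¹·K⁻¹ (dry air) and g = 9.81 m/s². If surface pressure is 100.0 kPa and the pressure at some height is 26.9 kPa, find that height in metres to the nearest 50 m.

z ≈ 11050 m

Scale height: H = RT/g = 287.1 × 288 / 9.81 = 8428.6 m.
Invert the barometric formula: z = H ln(P₀/P).
P₀/P = 100.0/26.9 = 3.7175; ln(3.7175) = 1.3131.
z = 8428.6 × 1.3131 = 11068 m.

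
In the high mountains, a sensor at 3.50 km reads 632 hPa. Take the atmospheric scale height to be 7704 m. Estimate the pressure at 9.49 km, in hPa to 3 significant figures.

P ≈ 290 hPa

Between two levels, P₂ = P₁ exp(−Δz/H) with Δz = z₂ − z₁.
Δz = 9490.0 − 3500.0 = 5990.0 m; Δz/H = 5990.0/7704.0 = 0.77752.
P₂ = 632 × exp(−0.77752) = 632 × 0.45954 = 290.43 hPa.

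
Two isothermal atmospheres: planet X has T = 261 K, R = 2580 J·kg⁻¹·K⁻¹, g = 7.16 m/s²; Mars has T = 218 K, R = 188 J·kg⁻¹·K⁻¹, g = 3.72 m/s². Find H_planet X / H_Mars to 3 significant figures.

H_planet X/H_Mars ≈ 8.54

H = RT/g for each body.
H_planet X = 2580 × 261 / 7.16 = 94047 m.
H_Mars = 188 × 218 / 3.72 = 11017 m.
H_planet X/H_Mars = 94047/11017 = 8.5365.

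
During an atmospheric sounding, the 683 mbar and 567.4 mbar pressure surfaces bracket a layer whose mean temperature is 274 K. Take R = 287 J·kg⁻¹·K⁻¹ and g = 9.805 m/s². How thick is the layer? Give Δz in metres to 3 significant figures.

Hypsometric equation: Δz = (R T̄/g) ln(P₁/P₂).
R T̄/g = 287 × 274 / 9.805 = 8020.2 m.
ln(683/567.4) = ln(1.2037) = 0.18540.
Δz = 8020.2 × 0.18540 = 1486.9 m.

Δz ≈ 1490 m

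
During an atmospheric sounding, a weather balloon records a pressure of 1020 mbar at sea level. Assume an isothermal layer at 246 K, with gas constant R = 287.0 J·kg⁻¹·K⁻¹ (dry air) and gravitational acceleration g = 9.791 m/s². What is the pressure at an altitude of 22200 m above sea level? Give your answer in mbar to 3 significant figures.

P ≈ 46.9 mbar

Scale height: H = RT/g = 287.0 × 246 / 9.791 = 7210.9 m.
Barometric formula: P = P₀ exp(−z/H).
z/H = 22200/7210.9 = 3.0787; exp(−3.0787) = 0.046019.
P = 1020 × 0.046019 = 46.939 mbar.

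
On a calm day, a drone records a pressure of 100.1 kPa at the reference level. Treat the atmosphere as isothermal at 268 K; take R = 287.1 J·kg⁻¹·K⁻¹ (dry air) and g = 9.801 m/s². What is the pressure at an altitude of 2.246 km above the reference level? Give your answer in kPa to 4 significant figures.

Scale height: H = RT/g = 287.1 × 268 / 9.801 = 7850.5 m.
Barometric formula: P = P₀ exp(−z/H).
z/H = 2246.0/7850.5 = 0.28610; exp(−0.28610) = 0.75119.
P = 100.1 × 0.75119 = 75.194 kPa.

P ≈ 75.19 kPa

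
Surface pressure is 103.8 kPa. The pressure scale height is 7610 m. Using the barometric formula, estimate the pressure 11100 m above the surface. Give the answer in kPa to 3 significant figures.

P ≈ 24.1 kPa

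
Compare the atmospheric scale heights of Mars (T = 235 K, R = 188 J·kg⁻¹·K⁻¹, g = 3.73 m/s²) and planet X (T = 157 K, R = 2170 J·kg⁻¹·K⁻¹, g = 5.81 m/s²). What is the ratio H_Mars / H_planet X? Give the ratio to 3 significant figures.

H_Mars/H_planet X ≈ 0.202

H = RT/g for each body.
H_Mars = 188 × 235 / 3.73 = 11845 m.
H_planet X = 2170 × 157 / 5.81 = 58639 m.
H_Mars/H_planet X = 11845/58639 = 0.20200.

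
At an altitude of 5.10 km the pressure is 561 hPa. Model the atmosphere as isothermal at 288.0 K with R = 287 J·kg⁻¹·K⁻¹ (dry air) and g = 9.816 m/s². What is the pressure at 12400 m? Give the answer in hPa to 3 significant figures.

P ≈ 236 hPa

Scale height: H = RT/g = 287 × 288.0 / 9.816 = 8420.5 m.
Between two levels, P₂ = P₁ exp(−Δz/H) with Δz = z₂ − z₁.
Δz = 12400 − 5100.0 = 7300.0 m; Δz/H = 7300.0/8420.5 = 0.86693.
P₂ = 561 × exp(−0.86693) = 561 × 0.42024 = 235.75 hPa.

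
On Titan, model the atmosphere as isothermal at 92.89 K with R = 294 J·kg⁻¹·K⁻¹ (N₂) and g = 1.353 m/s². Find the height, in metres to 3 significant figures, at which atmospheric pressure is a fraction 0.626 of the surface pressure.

z ≈ 9450 m

Scale height: H = RT/g = 294 × 92.89 / 1.353 = 20185 m.
Set P/P₀ = exp(−z/H) = 0.626, so z = −H ln(0.626).
−ln(0.626) = 0.46840; z = 20185 × 0.46840 = 9454.7 m.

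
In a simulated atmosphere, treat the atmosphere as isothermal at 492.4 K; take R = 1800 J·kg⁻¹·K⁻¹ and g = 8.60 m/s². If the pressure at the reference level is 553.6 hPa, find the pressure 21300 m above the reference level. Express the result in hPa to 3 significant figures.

Scale height: H = RT/g = 1800 × 492.4 / 8.60 = 103060 m.
Barometric formula: P = P₀ exp(−z/H).
z/H = 21300/103060 = 0.20668; exp(−0.20668) = 0.81328.
P = 553.6 × 0.81328 = 450.23 hPa.

P ≈ 450 hPa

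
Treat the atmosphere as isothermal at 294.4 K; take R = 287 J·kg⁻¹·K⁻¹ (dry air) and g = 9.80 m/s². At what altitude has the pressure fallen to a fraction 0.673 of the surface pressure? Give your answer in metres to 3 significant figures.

Scale height: H = RT/g = 287 × 294.4 / 9.80 = 8621.7 m.
Set P/P₀ = exp(−z/H) = 0.673, so z = −H ln(0.673).
−ln(0.673) = 0.39601; z = 8621.7 × 0.39601 = 3414.3 m.

z ≈ 3410 m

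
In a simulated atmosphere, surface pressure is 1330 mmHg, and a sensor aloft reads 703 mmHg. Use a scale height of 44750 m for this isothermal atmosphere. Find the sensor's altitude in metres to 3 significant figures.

z ≈ 28500 m

Invert the barometric formula: z = H ln(P₀/P).
P₀/P = 1330/703 = 1.8919; ln(1.8919) = 0.63758.
z = 44750 × 0.63758 = 28532 m.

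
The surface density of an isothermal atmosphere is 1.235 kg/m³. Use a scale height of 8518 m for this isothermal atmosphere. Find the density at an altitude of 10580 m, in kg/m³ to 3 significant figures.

ρ ≈ 0.357 kg/m³

In an isothermal atmosphere, density decays like pressure: ρ = ρ₀ exp(−z/H).
z/H = 10580/8518.0 = 1.2421; exp(−1.2421) = 0.28878.
ρ = 1.235 × 0.28878 = 0.35664 kg/m³.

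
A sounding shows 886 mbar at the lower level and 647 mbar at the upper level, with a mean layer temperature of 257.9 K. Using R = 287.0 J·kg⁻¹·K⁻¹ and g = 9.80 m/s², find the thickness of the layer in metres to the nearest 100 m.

Δz ≈ 2400 m

Hypsometric equation: Δz = (R T̄/g) ln(P₁/P₂).
R T̄/g = 287.0 × 257.9 / 9.80 = 7552.8 m.
ln(886/647) = ln(1.3694) = 0.31437.
Δz = 7552.8 × 0.31437 = 2374.4 m.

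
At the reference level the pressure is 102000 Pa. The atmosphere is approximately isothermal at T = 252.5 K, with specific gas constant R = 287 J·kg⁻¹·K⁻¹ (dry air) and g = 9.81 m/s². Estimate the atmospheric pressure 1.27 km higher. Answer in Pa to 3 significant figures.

Scale height: H = RT/g = 287 × 252.5 / 9.81 = 7387.1 m.
Barometric formula: P = P₀ exp(−z/H).
z/H = 1270.0/7387.1 = 0.17192; exp(−0.17192) = 0.84205.
P = 102000 × 0.84205 = 85889 Pa.

P ≈ 85900 Pa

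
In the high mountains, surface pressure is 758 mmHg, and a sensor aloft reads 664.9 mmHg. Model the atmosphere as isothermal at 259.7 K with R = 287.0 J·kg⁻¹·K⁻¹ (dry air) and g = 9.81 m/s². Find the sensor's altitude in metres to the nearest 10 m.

Scale height: H = RT/g = 287.0 × 259.7 / 9.81 = 7597.7 m.
Invert the barometric formula: z = H ln(P₀/P).
P₀/P = 758/664.9 = 1.1400; ln(1.1400) = 0.13103.
z = 7597.7 × 0.13103 = 995.53 m.

z ≈ 1000 m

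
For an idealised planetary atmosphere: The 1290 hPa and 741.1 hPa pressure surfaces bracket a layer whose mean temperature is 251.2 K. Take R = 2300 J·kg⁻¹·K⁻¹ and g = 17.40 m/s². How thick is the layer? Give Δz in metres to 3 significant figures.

Hypsometric equation: Δz = (R T̄/g) ln(P₁/P₂).
R T̄/g = 2300 × 251.2 / 17.40 = 33205 m.
ln(1290/741.1) = ln(1.7407) = 0.55429.
Δz = 33205 × 0.55429 = 18405 m.

Δz ≈ 18400 m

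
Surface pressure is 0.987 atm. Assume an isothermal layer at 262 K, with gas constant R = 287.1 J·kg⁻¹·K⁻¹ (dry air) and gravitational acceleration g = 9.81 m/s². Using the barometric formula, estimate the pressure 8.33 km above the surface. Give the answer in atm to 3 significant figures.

P ≈ 0.333 atm

Scale height: H = RT/g = 287.1 × 262 / 9.81 = 7667.7 m.
Barometric formula: P = P₀ exp(−z/H).
z/H = 8330.0/7667.7 = 1.0864; exp(−1.0864) = 0.33743.
P = 0.987 × 0.33743 = 0.33304 atm.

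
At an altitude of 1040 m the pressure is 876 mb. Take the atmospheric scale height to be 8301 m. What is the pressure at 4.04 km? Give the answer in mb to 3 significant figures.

P ≈ 610 mb

Between two levels, P₂ = P₁ exp(−Δz/H) with Δz = z₂ − z₁.
Δz = 4040.0 − 1040.0 = 3000.0 m; Δz/H = 3000.0/8301.0 = 0.36140.
P₂ = 876 × exp(−0.36140) = 876 × 0.69670 = 610.31 mb.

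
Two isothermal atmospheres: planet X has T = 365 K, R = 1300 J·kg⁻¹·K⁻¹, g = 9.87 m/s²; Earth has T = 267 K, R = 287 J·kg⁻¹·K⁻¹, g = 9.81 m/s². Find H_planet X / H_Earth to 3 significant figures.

H = RT/g for each body.
H_planet X = 1300 × 365 / 9.87 = 48075 m.
H_Earth = 287 × 267 / 9.81 = 7811.3 m.
H_planet X/H_Earth = 48075/7811.3 = 6.1545.

H_planet X/H_Earth ≈ 6.15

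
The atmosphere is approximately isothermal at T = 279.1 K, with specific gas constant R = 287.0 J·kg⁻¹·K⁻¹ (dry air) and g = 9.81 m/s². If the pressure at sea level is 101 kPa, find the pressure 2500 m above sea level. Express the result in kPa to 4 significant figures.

P ≈ 74.36 kPa

Scale height: H = RT/g = 287.0 × 279.1 / 9.81 = 8165.3 m.
Barometric formula: P = P₀ exp(−z/H).
z/H = 2500.0/8165.3 = 0.30617; exp(−0.30617) = 0.73626.
P = 101 × 0.73626 = 74.362 kPa.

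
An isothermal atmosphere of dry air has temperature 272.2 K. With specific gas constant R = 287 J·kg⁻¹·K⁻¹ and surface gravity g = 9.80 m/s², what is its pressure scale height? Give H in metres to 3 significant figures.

The scale height of an isothermal atmosphere is H = RT/g.
H = 287 × 272.2 / 9.80 = 78121/9.80 = 7971.5 m.

H ≈ 7970 m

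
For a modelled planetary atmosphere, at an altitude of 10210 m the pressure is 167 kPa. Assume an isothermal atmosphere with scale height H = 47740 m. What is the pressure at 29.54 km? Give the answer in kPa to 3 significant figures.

P ≈ 111 kPa

Between two levels, P₂ = P₁ exp(−Δz/H) with Δz = z₂ − z₁.
Δz = 29540 − 10210 = 19330 m; Δz/H = 19330/47740 = 0.40490.
P₂ = 167 × exp(−0.40490) = 167 × 0.66704 = 111.40 kPa.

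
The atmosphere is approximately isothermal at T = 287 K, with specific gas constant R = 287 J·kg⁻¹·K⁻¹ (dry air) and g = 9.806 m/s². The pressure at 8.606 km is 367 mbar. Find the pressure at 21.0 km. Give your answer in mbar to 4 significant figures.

P ≈ 83.92 mbar

Scale height: H = RT/g = 287 × 287 / 9.806 = 8399.9 m.
Between two levels, P₂ = P₁ exp(−Δz/H) with Δz = z₂ − z₁.
Δz = 21000 − 8606.0 = 12394 m; Δz/H = 12394/8399.9 = 1.4755.
P₂ = 367 × exp(−1.4755) = 367 × 0.22866 = 83.918 mbar.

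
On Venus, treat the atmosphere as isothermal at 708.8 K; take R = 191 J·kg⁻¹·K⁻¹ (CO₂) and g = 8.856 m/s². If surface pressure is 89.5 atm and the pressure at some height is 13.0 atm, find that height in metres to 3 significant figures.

Scale height: H = RT/g = 191 × 708.8 / 8.856 = 15287 m.
Invert the barometric formula: z = H ln(P₀/P).
P₀/P = 89.5/13.0 = 6.8846; ln(6.8846) = 1.9293.
z = 15287 × 1.9293 = 29493 m.

z ≈ 29500 m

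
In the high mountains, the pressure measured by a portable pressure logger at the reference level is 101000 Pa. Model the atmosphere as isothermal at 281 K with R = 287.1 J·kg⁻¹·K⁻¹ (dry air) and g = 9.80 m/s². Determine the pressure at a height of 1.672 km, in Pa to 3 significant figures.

P ≈ 82400 Pa

Scale height: H = RT/g = 287.1 × 281 / 9.80 = 8232.2 m.
Barometric formula: P = P₀ exp(−z/H).
z/H = 1672.0/8232.2 = 0.20310; exp(−0.20310) = 0.81620.
P = 101000 × 0.81620 = 82436 Pa.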